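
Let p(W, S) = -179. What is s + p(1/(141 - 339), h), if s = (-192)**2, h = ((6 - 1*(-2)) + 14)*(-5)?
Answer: 36685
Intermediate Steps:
h = -110 (h = ((6 + 2) + 14)*(-5) = (8 + 14)*(-5) = 22*(-5) = -110)
s = 36864
s + p(1/(141 - 339), h) = 36864 - 179 = 36685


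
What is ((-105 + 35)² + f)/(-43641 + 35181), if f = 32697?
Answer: -37597/8460 ≈ -4.4441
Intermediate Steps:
((-105 + 35)² + f)/(-43641 + 35181) = ((-105 + 35)² + 32697)/(-43641 + 35181) = ((-70)² + 32697)/(-8460) = (4900 + 32697)*(-1/8460) = 37597*(-1/8460) = -37597/8460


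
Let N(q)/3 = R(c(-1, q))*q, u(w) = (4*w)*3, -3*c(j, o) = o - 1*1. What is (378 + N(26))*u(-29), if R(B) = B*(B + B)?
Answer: -3901544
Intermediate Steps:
c(j, o) = ⅓ - o/3 (c(j, o) = -(o - 1*1)/3 = -(o - 1)/3 = -(-1 + o)/3 = ⅓ - o/3)
R(B) = 2*B² (R(B) = B*(2*B) = 2*B²)
u(w) = 12*w
N(q) = 6*q*(⅓ - q/3)² (N(q) = 3*((2*(⅓ - q/3)²)*q) = 3*(2*q*(⅓ - q/3)²) = 6*q*(⅓ - q/3)²)
(378 + N(26))*u(-29) = (378 + (⅔)*26*(-1 + 26)²)*(12*(-29)) = (378 + (⅔)*26*25²)*(-348) = (378 + (⅔)*26*625)*(-348) = (378 + 32500/3)*(-348) = (33634/3)*(-348) = -3901544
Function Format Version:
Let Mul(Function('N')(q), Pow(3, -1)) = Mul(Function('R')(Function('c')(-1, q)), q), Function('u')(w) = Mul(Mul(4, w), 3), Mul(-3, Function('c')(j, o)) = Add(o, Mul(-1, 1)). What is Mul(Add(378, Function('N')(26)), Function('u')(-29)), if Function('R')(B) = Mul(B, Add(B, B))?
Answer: -3901544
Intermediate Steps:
Function('c')(j, o) = Add(Rational(1, 3), Mul(Rational(-1, 3), o)) (Function('c')(j, o) = Mul(Rational(-1, 3), Add(o, Mul(-1, 1))) = Mul(Rational(-1, 3), Add(o, -1)) = Mul(Rational(-1, 3), Add(-1, o)) = Add(Rational(1, 3), Mul(Rational(-1, 3), o)))
Function('R')(B) = Mul(2, Pow(B, 2)) (Function('R')(B) = Mul(B, Mul(2, B)) = Mul(2, Pow(B, 2)))
Function('u')(w) = Mul(12, w)
Function('N')(q) = Mul(6, q, Pow(Add(Rational(1, 3), Mul(Rational(-1, 3), q)), 2)) (Function('N')(q) = Mul(3, Mul(Mul(2, Pow(Add(Rational(1, 3), Mul(Rational(-1, 3), q)), 2)), q)) = Mul(3, Mul(2, q, Pow(Add(Rational(1, 3), Mul(Rational(-1, 3), q)), 2))) = Mul(6, q, Pow(Add(Rational(1, 3), Mul(Rational(-1, 3), q)), 2)))
Mul(Add(378, Function('N')(26)), Function('u')(-29)) = Mul(Add(378, Mul(Rational(2, 3), 26, Pow(Add(-1, 26), 2))), Mul(12, -29)) = Mul(Add(378, Mul(Rational(2, 3), 26, Pow(25, 2))), -348) = Mul(Add(378, Mul(Rational(2, 3), 26, 625)), -348) = Mul(Add(378, Rational(32500, 3)), -348) = Mul(Rational(33634, 3), -348) = -3901544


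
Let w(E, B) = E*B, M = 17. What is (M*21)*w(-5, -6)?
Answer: 10710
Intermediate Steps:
w(E, B) = B*E
(M*21)*w(-5, -6) = (17*21)*(-6*(-5)) = 357*30 = 10710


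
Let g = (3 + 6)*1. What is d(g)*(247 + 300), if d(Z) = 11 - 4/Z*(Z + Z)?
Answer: 1641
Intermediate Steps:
g = 9 (g = 9*1 = 9)
d(Z) = 3 (d(Z) = 11 - 4/Z*2*Z = 11 - 1*8 = 11 - 8 = 3)
d(g)*(247 + 300) = 3*(247 + 300) = 3*547 = 1641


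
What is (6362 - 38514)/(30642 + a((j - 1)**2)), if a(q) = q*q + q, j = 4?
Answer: -8038/7683 ≈ -1.0462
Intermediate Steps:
a(q) = q + q**2 (a(q) = q**2 + q = q + q**2)
(6362 - 38514)/(30642 + a((j - 1)**2)) = (6362 - 38514)/(30642 + (4 - 1)**2*(1 + (4 - 1)**2)) = -32152/(30642 + 3**2*(1 + 3**2)) = -32152/(30642 + 9*(1 + 9)) = -32152/(30642 + 9*10) = -32152/(30642 + 90) = -32152/30732 = -32152*1/30732 = -8038/7683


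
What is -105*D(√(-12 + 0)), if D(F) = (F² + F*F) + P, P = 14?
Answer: 1050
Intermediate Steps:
D(F) = 14 + 2*F² (D(F) = (F² + F*F) + 14 = (F² + F²) + 14 = 2*F² + 14 = 14 + 2*F²)
-105*D(√(-12 + 0)) = -105*(14 + 2*(√(-12 + 0))²) = -105*(14 + 2*(√(-12))²) = -105*(14 + 2*(2*I*√3)²) = -105*(14 + 2*(-12)) = -105*(14 - 24) = -105*(-10) = 1050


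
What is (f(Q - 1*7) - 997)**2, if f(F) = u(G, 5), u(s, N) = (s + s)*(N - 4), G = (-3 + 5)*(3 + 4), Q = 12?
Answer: 938961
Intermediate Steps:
G = 14 (G = 2*7 = 14)
u(s, N) = 2*s*(-4 + N) (u(s, N) = (2*s)*(-4 + N) = 2*s*(-4 + N))
f(F) = 28 (f(F) = 2*14*(-4 + 5) = 2*14*1 = 28)
(f(Q - 1*7) - 997)**2 = (28 - 997)**2 = (-969)**2 = 938961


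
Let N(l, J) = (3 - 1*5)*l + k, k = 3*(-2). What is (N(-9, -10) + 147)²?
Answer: 25281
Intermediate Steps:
k = -6
N(l, J) = -6 - 2*l (N(l, J) = (3 - 1*5)*l - 6 = (3 - 5)*l - 6 = -2*l - 6 = -6 - 2*l)
(N(-9, -10) + 147)² = ((-6 - 2*(-9)) + 147)² = ((-6 + 18) + 147)² = (12 + 147)² = 159² = 25281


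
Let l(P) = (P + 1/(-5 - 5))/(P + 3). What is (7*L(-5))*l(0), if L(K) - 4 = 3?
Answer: -49/30 ≈ -1.6333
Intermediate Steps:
L(K) = 7 (L(K) = 4 + 3 = 7)
l(P) = (-1/10 + P)/(3 + P) (l(P) = (P + 1/(-10))/(3 + P) = (P - 1/10)/(3 + P) = (-1/10 + P)/(3 + P))
(7*L(-5))*l(0) = (7*7)*((-1/10 + 0)/(3 + 0)) = 49*(-1/10/3) = 49*((1/3)*(-1/10)) = 49*(-1/30) = -49/30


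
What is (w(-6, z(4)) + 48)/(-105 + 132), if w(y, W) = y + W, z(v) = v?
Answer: 46/27 ≈ 1.7037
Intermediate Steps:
w(y, W) = W + y
(w(-6, z(4)) + 48)/(-105 + 132) = ((4 - 6) + 48)/(-105 + 132) = (-2 + 48)/27 = 46*(1/27) = 46/27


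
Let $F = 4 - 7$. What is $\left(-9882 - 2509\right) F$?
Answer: $37173$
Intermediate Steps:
$F = -3$
$\left(-9882 - 2509\right) F = \left(-9882 - 2509\right) \left(-3\right) = \left(-12391\right) \left(-3\right) = 37173$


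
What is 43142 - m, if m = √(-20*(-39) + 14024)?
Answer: 43142 - 2*√3701 ≈ 43020.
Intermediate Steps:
m = 2*√3701 (m = √(780 + 14024) = √14804 = 2*√3701 ≈ 121.67)
43142 - m = 43142 - 2*√3701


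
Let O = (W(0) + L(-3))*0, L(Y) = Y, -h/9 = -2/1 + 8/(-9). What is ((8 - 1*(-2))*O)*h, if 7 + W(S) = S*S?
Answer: 0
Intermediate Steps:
W(S) = -7 + S**2 (W(S) = -7 + S*S = -7 + S**2)
h = 26 (h = -9*(-2/1 + 8/(-9)) = -9*(-2*1 + 8*(-1/9)) = -9*(-2 - 8/9) = -9*(-26/9) = 26)
O = 0 (O = ((-7 + 0**2) - 3)*0 = ((-7 + 0) - 3)*0 = (-7 - 3)*0 = -10*0 = 0)
((8 - 1*(-2))*O)*h = ((8 - 1*(-2))*0)*26 = ((8 + 2)*0)*26 = (10*0)*26 = 0*26 = 0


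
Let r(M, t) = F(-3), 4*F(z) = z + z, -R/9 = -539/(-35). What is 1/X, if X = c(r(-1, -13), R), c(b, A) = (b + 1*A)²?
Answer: 100/1962801 ≈ 5.0948e-5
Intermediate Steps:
R = -693/5 (R = -(-4851)/(-35) = -(-4851)*(-1)/35 = -9*77/5 = -693/5 ≈ -138.60)
F(z) = z/2 (F(z) = (z + z)/4 = (2*z)/4 = z/2)
r(M, t) = -3/2 (r(M, t) = (½)*(-3) = -3/2)
c(b, A) = (A + b)² (c(b, A) = (b + A)² = (A + b)²)
X = 1962801/100 (X = (-693/5 - 3/2)² = (-1401/10)² = 1962801/100 ≈ 19628.)
1/X = 1/(1962801/100) = 100/1962801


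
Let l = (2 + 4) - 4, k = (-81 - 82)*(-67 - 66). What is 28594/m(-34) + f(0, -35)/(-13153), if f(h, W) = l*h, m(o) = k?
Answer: 28594/21679 ≈ 1.3190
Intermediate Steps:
k = 21679 (k = -163*(-133) = 21679)
l = 2 (l = 6 - 4 = 2)
m(o) = 21679
f(h, W) = 2*h
28594/m(-34) + f(0, -35)/(-13153) = 28594/21679 + (2*0)/(-13153) = 28594*(1/21679) + 0*(-1/13153) = 28594/21679 + 0 = 28594/21679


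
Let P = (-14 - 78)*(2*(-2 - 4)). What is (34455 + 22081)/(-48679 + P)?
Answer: -56536/47575 ≈ -1.1884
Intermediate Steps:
P = 1104 (P = -184*(-6) = -92*(-12) = 1104)
(34455 + 22081)/(-48679 + P) = (34455 + 22081)/(-48679 + 1104) = 56536/(-47575) = 56536*(-1/47575) = -56536/47575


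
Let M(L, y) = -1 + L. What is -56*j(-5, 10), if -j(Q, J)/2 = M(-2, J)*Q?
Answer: 1680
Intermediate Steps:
j(Q, J) = 6*Q (j(Q, J) = -2*(-1 - 2)*Q = -(-6)*Q = 6*Q)
-56*j(-5, 10) = -336*(-5) = -56*(-30) = 1680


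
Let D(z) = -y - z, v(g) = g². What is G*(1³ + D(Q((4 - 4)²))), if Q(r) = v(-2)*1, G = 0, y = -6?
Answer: 0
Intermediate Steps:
Q(r) = 4 (Q(r) = (-2)²*1 = 4*1 = 4)
D(z) = 6 - z (D(z) = -1*(-6) - z = 6 - z)
G*(1³ + D(Q((4 - 4)²))) = 0*(1³ + (6 - 1*4)) = 0*(1 + (6 - 4)) = 0*(1 + 2) = 0*3 = 0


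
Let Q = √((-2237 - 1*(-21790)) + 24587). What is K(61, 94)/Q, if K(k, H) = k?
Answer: 61*√11035/22070 ≈ 0.29034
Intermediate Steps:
Q = 2*√11035 (Q = √((-2237 + 21790) + 24587) = √(19553 + 24587) = √44140 = 2*√11035 ≈ 210.10)
K(61, 94)/Q = 61/((2*√11035)) = 61*(√11035/22070) = 61*√11035/22070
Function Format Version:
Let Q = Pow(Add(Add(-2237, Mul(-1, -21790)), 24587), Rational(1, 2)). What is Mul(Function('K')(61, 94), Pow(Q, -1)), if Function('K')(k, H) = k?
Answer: Mul(Rational(61, 22070), Pow(11035, Rational(1, 2))) ≈ 0.29034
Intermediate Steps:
Q = Mul(2, Pow(11035, Rational(1, 2))) (Q = Pow(Add(Add(-2237, 21790), 24587), Rational(1, 2)) = Pow(Add(19553, 24587), Rational(1, 2)) = Pow(44140, Rational(1, 2)) = Mul(2, Pow(11035, Rational(1, 2))) ≈ 210.10)
Mul(Function('K')(61, 94), Pow(Q, -1)) = Mul(61, Pow(Mul(2, Pow(11035, Rational(1, 2))), -1)) = Mul(61, Mul(Rational(1, 22070), Pow(11035, Rational(1, 2)))) = Mul(Rational(61, 22070), Pow(11035, Rational(1, 2)))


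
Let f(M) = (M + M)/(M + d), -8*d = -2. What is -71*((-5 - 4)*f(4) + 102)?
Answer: -102666/17 ≈ -6039.2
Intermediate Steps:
d = 1/4 (d = -1/8*(-2) = 1/4 ≈ 0.25000)
f(M) = 2*M/(1/4 + M) (f(M) = (M + M)/(M + 1/4) = (2*M)/(1/4 + M) = 2*M/(1/4 + M))
-71*((-5 - 4)*f(4) + 102) = -71*((-5 - 4)*(8*4/(1 + 4*4)) + 102) = -71*(-72*4/(1 + 16) + 102) = -71*(-72*4/17 + 102) = -71*(-9*32/17 + 102) = -71*(-288/17 + 102) = -71*1446/17 = -102666/17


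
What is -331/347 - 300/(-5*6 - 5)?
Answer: 18503/2429 ≈ 7.6175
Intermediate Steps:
-331/347 - 300/(-5*6 - 5) = -331*1/347 - 300/(-30 - 5) = -331/347 - 300/(-35) = -331/347 - 300*(-1/35) = -331/347 + 60/7 = 18503/2429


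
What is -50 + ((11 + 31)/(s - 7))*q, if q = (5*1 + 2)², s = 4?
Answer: -736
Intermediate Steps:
q = 49 (q = (5 + 2)² = 7² = 49)
-50 + ((11 + 31)/(s - 7))*q = -50 + ((11 + 31)/(4 - 7))*49 = -50 + (42/(-3))*49 = -50 + (42*(-⅓))*49 = -50 - 14*49 = -50 - 686 = -736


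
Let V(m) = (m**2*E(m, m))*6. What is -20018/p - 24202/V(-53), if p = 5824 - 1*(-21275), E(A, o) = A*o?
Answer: -158060956991/213824144619 ≈ -0.73921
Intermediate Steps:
p = 27099 (p = 5824 + 21275 = 27099)
V(m) = 6*m**4 (V(m) = (m**2*(m*m))*6 = (m**2*m**2)*6 = m**4*6 = 6*m**4)
-20018/p - 24202/V(-53) = -20018/27099 - 24202/(6*(-53)**4) = -20018*1/27099 - 24202/(6*7890481) = -20018/27099 - 24202/47342886 = -20018/27099 - 24202*1/47342886 = -20018/27099 - 12101/23671443 = -158060956991/213824144619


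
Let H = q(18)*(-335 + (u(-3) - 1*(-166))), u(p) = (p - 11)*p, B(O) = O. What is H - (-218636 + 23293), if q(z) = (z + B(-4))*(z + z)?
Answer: 131335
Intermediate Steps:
u(p) = p*(-11 + p) (u(p) = (-11 + p)*p = p*(-11 + p))
q(z) = 2*z*(-4 + z) (q(z) = (z - 4)*(z + z) = (-4 + z)*(2*z) = 2*z*(-4 + z))
H = -64008 (H = (2*18*(-4 + 18))*(-335 + (-3*(-11 - 3) - 1*(-166))) = (2*18*14)*(-335 + (-3*(-14) + 166)) = 504*(-335 + (42 + 166)) = 504*(-335 + 208) = 504*(-127) = -64008)
H - (-218636 + 23293) = -64008 - (-218636 + 23293) = -64008 - 1*(-195343) = -64008 + 195343 = 131335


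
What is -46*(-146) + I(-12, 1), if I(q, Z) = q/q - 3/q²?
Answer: 322415/48 ≈ 6717.0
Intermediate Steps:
I(q, Z) = 1 - 3/q²
-46*(-146) + I(-12, 1) = -46*(-146) + (1 - 3/(-12)²) = 6716 + (1 - 3*1/144) = 6716 + (1 - 1/48) = 6716 + 47/48 = 322415/48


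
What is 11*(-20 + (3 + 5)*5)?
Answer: 220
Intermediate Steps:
11*(-20 + (3 + 5)*5) = 11*(-20 + 8*5) = 11*(-20 + 40) = 11*20 = 220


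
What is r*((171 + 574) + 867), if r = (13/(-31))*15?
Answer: -10140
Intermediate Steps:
r = -195/31 (r = (13*(-1/31))*15 = -13/31*15 = -195/31 ≈ -6.2903)
r*((171 + 574) + 867) = -195*((171 + 574) + 867)/31 = -195*(745 + 867)/31 = -195/31*1612 = -10140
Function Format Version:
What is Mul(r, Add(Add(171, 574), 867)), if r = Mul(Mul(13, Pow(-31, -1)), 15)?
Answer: -10140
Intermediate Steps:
r = Rational(-195, 31) (r = Mul(Mul(13, Rational(-1, 31)), 15) = Mul(Rational(-13, 31), 15) = Rational(-195, 31) ≈ -6.2903)
Mul(r, Add(Add(171, 574), 867)) = Mul(Rational(-195, 31), Add(Add(171, 574), 867)) = Mul(Rational(-195, 31), Add(745, 867)) = Mul(Rational(-195, 31), 1612) = -10140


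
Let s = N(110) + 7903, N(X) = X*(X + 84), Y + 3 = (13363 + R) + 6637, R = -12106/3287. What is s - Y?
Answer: 30403708/3287 ≈ 9249.7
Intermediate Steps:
R = -12106/3287 (R = -12106*1/3287 = -12106/3287 ≈ -3.6830)
Y = 65718033/3287 (Y = -3 + ((13363 - 12106/3287) + 6637) = -3 + (43912075/3287 + 6637) = -3 + 65727894/3287 = 65718033/3287 ≈ 19993.)
N(X) = X*(84 + X)
s = 29243 (s = 110*(84 + 110) + 7903 = 110*194 + 7903 = 21340 + 7903 = 29243)
s - Y = 29243 - 1*65718033/3287 = 29243 - 65718033/3287 = 30403708/3287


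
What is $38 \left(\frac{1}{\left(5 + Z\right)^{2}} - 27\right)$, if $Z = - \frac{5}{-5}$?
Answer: $- \frac{18449}{18} \approx -1024.9$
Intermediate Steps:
$Z = 1$ ($Z = \left(-5\right) \left(- \frac{1}{5}\right) = 1$)
$38 \left(\frac{1}{\left(5 + Z\right)^{2}} - 27\right) = 38 \left(\frac{1}{\left(5 + 1\right)^{2}} - 27\right) = 38 \left(\frac{1}{6^{2}} - 27\right) = 38 \left(\frac{1}{36} - 27\right) = 38 \left(- \frac{971}{36}\right) = - \frac{18449}{18}$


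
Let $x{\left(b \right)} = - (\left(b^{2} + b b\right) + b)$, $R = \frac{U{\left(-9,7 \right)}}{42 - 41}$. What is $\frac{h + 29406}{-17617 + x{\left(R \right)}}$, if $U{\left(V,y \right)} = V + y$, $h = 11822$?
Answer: $- \frac{41228}{17623} \approx -2.3394$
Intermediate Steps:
$R = -2$ ($R = \frac{-9 + 7}{42 - 41} = - \frac{2}{1} = \left(-2\right) 1 = -2$)
$x{\left(b \right)} = - b - 2 b^{2}$ ($x{\left(b \right)} = - (\left(b^{2} + b^{2}\right) + b) = - (2 b^{2} + b) = - (b + 2 b^{2}) = - b - 2 b^{2}$)
$\frac{h + 29406}{-17617 + x{\left(R \right)}} = \frac{11822 + 29406}{-17617 - - 2 \left(1 + 2 \left(-2\right)\right)} = \frac{41228}{-17617 - - 2 \left(1 - 4\right)} = \frac{41228}{-17617 - \left(-2\right) \left(-3\right)} = \frac{41228}{-17617 - 6} = \frac{41228}{-17623} = 41228 \left(- \frac{1}{17623}\right) = - \frac{41228}{17623}$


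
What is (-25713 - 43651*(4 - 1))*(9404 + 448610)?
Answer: -71755221324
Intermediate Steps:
(-25713 - 43651*(4 - 1))*(9404 + 448610) = (-25713 - 43651*3)*458014 = (-25713 - 130953)*458014 = -156666*458014 = -71755221324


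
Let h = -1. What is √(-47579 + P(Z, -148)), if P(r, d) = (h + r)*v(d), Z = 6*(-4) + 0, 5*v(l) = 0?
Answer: 7*I*√971 ≈ 218.13*I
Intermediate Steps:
v(l) = 0 (v(l) = (⅕)*0 = 0)
Z = -24 (Z = -24 + 0 = -24)
P(r, d) = 0 (P(r, d) = (-1 + r)*0 = 0)
√(-47579 + P(Z, -148)) = √(-47579 + 0) = √(-47579) = 7*I*√971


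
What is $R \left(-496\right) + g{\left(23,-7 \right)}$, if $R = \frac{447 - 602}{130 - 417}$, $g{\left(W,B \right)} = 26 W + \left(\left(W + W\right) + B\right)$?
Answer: $\frac{105939}{287} \approx 369.13$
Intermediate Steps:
$g{\left(W,B \right)} = B + 28 W$ ($g{\left(W,B \right)} = 26 W + \left(2 W + B\right) = 26 W + \left(B + 2 W\right) = B + 28 W$)
$R = \frac{155}{287}$ ($R = - \frac{155}{-287} = \left(-155\right) \left(- \frac{1}{287}\right) = \frac{155}{287} \approx 0.54007$)
$R \left(-496\right) + g{\left(23,-7 \right)} = \frac{155}{287} \left(-496\right) + \left(-7 + 28 \cdot 23\right) = - \frac{76880}{287} + \left(-7 + 644\right) = - \frac{76880}{287} + 637 = \frac{105939}{287}$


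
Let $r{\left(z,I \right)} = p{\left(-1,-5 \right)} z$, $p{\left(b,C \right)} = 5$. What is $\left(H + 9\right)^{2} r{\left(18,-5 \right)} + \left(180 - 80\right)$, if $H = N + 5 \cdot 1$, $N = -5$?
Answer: $7390$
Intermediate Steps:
$H = 0$ ($H = -5 + 5 \cdot 1 = -5 + 5 = 0$)
$r{\left(z,I \right)} = 5 z$
$\left(H + 9\right)^{2} r{\left(18,-5 \right)} + \left(180 - 80\right) = \left(0 + 9\right)^{2} \cdot 5 \cdot 18 + \left(180 - 80\right) = 9^{2} \cdot 90 + \left(180 - 80\right) = 81 \cdot 90 + 100 = 7290 + 100 = 7390$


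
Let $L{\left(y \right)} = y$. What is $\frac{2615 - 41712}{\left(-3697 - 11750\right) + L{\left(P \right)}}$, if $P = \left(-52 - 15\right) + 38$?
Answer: $\frac{39097}{15476} \approx 2.5263$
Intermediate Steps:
$P = -29$ ($P = -67 + 38 = -29$)
$\frac{2615 - 41712}{\left(-3697 - 11750\right) + L{\left(P \right)}} = \frac{2615 - 41712}{\left(-3697 - 11750\right) - 29} = - \frac{39097}{\left(-3697 - 11750\right) - 29} = - \frac{39097}{-15447 - 29} = - \frac{39097}{-15476} = \left(-39097\right) \left(- \frac{1}{15476}\right) = \frac{39097}{15476}$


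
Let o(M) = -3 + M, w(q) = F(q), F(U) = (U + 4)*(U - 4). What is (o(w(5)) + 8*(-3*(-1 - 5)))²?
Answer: 22500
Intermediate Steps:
F(U) = (-4 + U)*(4 + U) (F(U) = (4 + U)*(-4 + U) = (-4 + U)*(4 + U))
w(q) = -16 + q²
(o(w(5)) + 8*(-3*(-1 - 5)))² = ((-3 + (-16 + 5²)) + 8*(-3*(-1 - 5)))² = ((-3 + (-16 + 25)) + 8*(-3*(-6)))² = ((-3 + 9) + 8*18)² = (6 + 144)² = 150² = 22500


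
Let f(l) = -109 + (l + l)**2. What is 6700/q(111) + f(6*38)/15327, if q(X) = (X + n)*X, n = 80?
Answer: 1502943709/108315909 ≈ 13.876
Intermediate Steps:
f(l) = -109 + 4*l**2 (f(l) = -109 + (2*l)**2 = -109 + 4*l**2)
q(X) = X*(80 + X) (q(X) = (X + 80)*X = (80 + X)*X = X*(80 + X))
6700/q(111) + f(6*38)/15327 = 6700/((111*(80 + 111))) + (-109 + 4*(6*38)**2)/15327 = 6700/((111*191)) + (-109 + 4*228**2)*(1/15327) = 6700/21201 + (-109 + 4*51984)*(1/15327) = 6700*(1/21201) + (-109 + 207936)*(1/15327) = 6700/21201 + 207827*(1/15327) = 6700/21201 + 207827/15327 = 1502943709/108315909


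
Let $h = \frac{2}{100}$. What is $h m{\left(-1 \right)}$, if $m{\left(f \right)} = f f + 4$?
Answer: $\frac{1}{10} \approx 0.1$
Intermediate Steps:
$h = \frac{1}{50}$ ($h = 2 \cdot \frac{1}{100} = \frac{1}{50} \approx 0.02$)
$m{\left(f \right)} = 4 + f^{2}$ ($m{\left(f \right)} = f^{2} + 4 = 4 + f^{2}$)
$h m{\left(-1 \right)} = \frac{4 + \left(-1\right)^{2}}{50} = \frac{4 + 1}{50} = \frac{1}{50} \cdot 5 = \frac{1}{10}$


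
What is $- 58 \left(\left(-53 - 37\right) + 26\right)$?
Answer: $3712$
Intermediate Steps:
$- 58 \left(\left(-53 - 37\right) + 26\right) = - 58 \left(-90 + 26\right) = \left(-58\right) \left(-64\right) = 3712$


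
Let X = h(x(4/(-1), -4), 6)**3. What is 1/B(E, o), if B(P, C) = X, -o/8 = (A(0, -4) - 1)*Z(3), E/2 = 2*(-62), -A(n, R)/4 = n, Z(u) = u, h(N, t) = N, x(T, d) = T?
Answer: -1/64 ≈ -0.015625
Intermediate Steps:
A(n, R) = -4*n
E = -248 (E = 2*(2*(-62)) = 2*(-124) = -248)
o = 24 (o = -8*(-4*0 - 1)*3 = -8*(0 - 1)*3 = -(-8)*3 = -8*(-3) = 24)
X = -64 (X = (4/(-1))**3 = (4*(-1))**3 = (-4)**3 = -64)
B(P, C) = -64
1/B(E, o) = 1/(-64) = -1/64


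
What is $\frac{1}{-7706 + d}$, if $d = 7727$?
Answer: $\frac{1}{21} \approx 0.047619$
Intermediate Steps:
$\frac{1}{-7706 + d} = \frac{1}{-7706 + 7727} = \frac{1}{21}$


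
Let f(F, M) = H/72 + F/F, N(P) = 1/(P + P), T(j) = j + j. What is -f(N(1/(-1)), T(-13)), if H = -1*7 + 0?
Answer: -65/72 ≈ -0.90278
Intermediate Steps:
T(j) = 2*j
N(P) = 1/(2*P)
H = -7 (H = -7 + 0 = -7)
f(F, M) = 65/72 (f(F, M) = -7/72 + F/F = -7*1/72 + 1 = -7/72 + 1 = 65/72)
-f(N(1/(-1)), T(-13)) = -1*65/72 = -65/72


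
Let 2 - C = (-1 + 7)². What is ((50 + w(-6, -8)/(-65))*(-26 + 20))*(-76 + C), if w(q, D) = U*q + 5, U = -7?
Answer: 422796/13 ≈ 32523.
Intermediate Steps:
w(q, D) = 5 - 7*q (w(q, D) = -7*q + 5 = 5 - 7*q)
C = -34 (C = 2 - (-1 + 7)² = 2 - 1*6² = 2 - 1*36 = 2 - 36 = -34)
((50 + w(-6, -8)/(-65))*(-26 + 20))*(-76 + C) = ((50 + (5 - 7*(-6))/(-65))*(-26 + 20))*(-76 - 34) = ((50 + (5 + 42)*(-1/65))*(-6))*(-110) = ((50 + 47*(-1/65))*(-6))*(-110) = ((50 - 47/65)*(-6))*(-110) = ((3203/65)*(-6))*(-110) = -19218/65*(-110) = 422796/13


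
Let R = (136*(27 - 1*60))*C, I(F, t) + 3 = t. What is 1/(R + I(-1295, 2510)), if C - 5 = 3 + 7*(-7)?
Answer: 1/186515 ≈ 5.3615e-6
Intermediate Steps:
I(F, t) = -3 + t
C = -41 (C = 5 + (3 + 7*(-7)) = 5 + (3 - 49) = 5 - 46 = -41)
R = 184008 (R = (136*(27 - 1*60))*(-41) = (136*(27 - 60))*(-41) = (136*(-33))*(-41) = -4488*(-41) = 184008)
1/(R + I(-1295, 2510)) = 1/(184008 + (-3 + 2510)) = 1/(184008 + 2507) = 1/186515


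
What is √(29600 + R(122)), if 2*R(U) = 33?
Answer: √118466/2 ≈ 172.09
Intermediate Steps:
R(U) = 33/2 (R(U) = (½)*33 = 33/2)
√(29600 + R(122)) = √(29600 + 33/2) = √(59233/2) = √118466/2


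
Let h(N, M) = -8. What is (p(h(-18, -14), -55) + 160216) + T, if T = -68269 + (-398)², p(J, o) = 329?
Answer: 250680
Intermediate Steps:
T = 90135 (T = -68269 + 158404 = 90135)
(p(h(-18, -14), -55) + 160216) + T = (329 + 160216) + 90135 = 160545 + 90135 = 250680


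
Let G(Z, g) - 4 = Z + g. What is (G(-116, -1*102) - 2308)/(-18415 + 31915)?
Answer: -1261/6750 ≈ -0.18681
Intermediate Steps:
G(Z, g) = 4 + Z + g (G(Z, g) = 4 + (Z + g) = 4 + Z + g)
(G(-116, -1*102) - 2308)/(-18415 + 31915) = ((4 - 116 - 1*102) - 2308)/(-18415 + 31915) = ((4 - 116 - 102) - 2308)/13500 = (-214 - 2308)*(1/13500) = -2522*1/13500 = -1261/6750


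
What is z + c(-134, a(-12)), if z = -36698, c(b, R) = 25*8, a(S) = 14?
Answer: -36498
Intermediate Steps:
c(b, R) = 200
z + c(-134, a(-12)) = -36698 + 200 = -36498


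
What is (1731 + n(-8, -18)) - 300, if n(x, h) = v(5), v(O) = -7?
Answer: 1424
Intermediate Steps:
n(x, h) = -7
(1731 + n(-8, -18)) - 300 = (1731 - 7) - 300 = 1724 - 300 = 1424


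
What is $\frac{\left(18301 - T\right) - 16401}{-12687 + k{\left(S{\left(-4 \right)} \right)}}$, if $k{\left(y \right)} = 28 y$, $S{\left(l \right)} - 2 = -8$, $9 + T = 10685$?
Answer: $\frac{8776}{12855} \approx 0.68269$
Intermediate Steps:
$T = 10676$ ($T = -9 + 10685 = 10676$)
$S{\left(l \right)} = -6$ ($S{\left(l \right)} = 2 - 8 = -6$)
$\frac{\left(18301 - T\right) - 16401}{-12687 + k{\left(S{\left(-4 \right)} \right)}} = \frac{\left(18301 - 10676\right) - 16401}{-12687 + 28 \left(-6\right)} = \frac{\left(18301 - 10676\right) - 16401}{-12687 - 168} = \frac{7625 - 16401}{-12855} = \left(-8776\right) \left(- \frac{1}{12855}\right) = \frac{8776}{12855}$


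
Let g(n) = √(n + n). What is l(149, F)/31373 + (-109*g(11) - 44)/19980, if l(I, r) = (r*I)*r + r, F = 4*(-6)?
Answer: 428225897/156708135 - 109*√22/19980 ≈ 2.7070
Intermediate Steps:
F = -24
g(n) = √2*√n (g(n) = √(2*n) = √2*√n)
l(I, r) = r + I*r² (l(I, r) = (I*r)*r + r = I*r² + r = r + I*r²)
l(149, F)/31373 + (-109*g(11) - 44)/19980 = -24*(1 + 149*(-24))/31373 + (-109*√2*√11 - 44)/19980 = -24*(1 - 3576)*(1/31373) + (-109*√22 - 44)*(1/19980) = -24*(-3575)*(1/31373) + (-44 - 109*√22)*(1/19980) = 85800*(1/31373) + (-11/4995 - 109*√22/19980) = 85800/31373 + (-11/4995 - 109*√22/19980) = 428225897/156708135 - 109*√22/19980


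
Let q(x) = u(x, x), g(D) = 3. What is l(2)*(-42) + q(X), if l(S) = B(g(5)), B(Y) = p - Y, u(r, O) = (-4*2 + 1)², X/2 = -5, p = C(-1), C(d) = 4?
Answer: 7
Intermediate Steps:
p = 4
X = -10 (X = 2*(-5) = -10)
u(r, O) = 49 (u(r, O) = (-8 + 1)² = (-7)² = 49)
B(Y) = 4 - Y
l(S) = 1 (l(S) = 4 - 1*3 = 4 - 3 = 1)
q(x) = 49
l(2)*(-42) + q(X) = 1*(-42) + 49 = -42 + 49 = 7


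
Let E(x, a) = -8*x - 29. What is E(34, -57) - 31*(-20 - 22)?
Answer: 1001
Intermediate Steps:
E(x, a) = -29 - 8*x
E(34, -57) - 31*(-20 - 22) = (-29 - 8*34) - 31*(-20 - 22) = (-29 - 272) - 31*(-42) = -301 + 1302 = 1001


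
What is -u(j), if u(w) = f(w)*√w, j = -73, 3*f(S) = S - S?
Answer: 0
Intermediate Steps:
f(S) = 0 (f(S) = (S - S)/3 = (⅓)*0 = 0)
u(w) = 0 (u(w) = 0*√w = 0)
-u(j) = -1*0 = 0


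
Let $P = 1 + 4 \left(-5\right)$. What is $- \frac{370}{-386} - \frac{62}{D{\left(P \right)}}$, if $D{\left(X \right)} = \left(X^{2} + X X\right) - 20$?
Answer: $\frac{58952}{67743} \approx 0.87023$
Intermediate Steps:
$P = -19$ ($P = 1 - 20 = -19$)
$D{\left(X \right)} = -20 + 2 X^{2}$ ($D{\left(X \right)} = \left(X^{2} + X^{2}\right) - 20 = 2 X^{2} - 20 = -20 + 2 X^{2}$)
$- \frac{370}{-386} - \frac{62}{D{\left(P \right)}} = - \frac{370}{-386} - \frac{62}{-20 + 2 \left(-19\right)^{2}} = \left(-370\right) \left(- \frac{1}{386}\right) - \frac{62}{-20 + 2 \cdot 361} = \frac{185}{193} - \frac{62}{-20 + 722} = \frac{185}{193} - \frac{62}{702} = \frac{185}{193} - \frac{31}{351} = \frac{58952}{67743}$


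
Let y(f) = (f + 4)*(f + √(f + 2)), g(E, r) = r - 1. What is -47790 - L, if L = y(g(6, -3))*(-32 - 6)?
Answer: -47790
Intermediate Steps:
g(E, r) = -1 + r
y(f) = (4 + f)*(f + √(2 + f))
L = 0 (L = ((-1 - 3)² + 4*(-1 - 3) + 4*√(2 + (-1 - 3)) + (-1 - 3)*√(2 + (-1 - 3)))*(-32 - 6) = ((-4)² + 4*(-4) + 4*√(2 - 4) - 4*√(2 - 4))*(-38) = (16 - 16 + 4*√(-2) - 4*I*√2)*(-38) = (16 - 16 + 4*(I*√2) - 4*I*√2)*(-38) = (16 - 16 + 4*I*√2 - 4*I*√2)*(-38) = 0*(-38) = 0)
-47790 - L = -47790 - 1*0 = -47790 + 0 = -47790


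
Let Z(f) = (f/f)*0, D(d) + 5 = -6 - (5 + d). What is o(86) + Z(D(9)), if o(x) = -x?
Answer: -86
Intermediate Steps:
D(d) = -16 - d (D(d) = -5 + (-6 - (5 + d)) = -5 + (-6 + (-5 - d)) = -5 + (-11 - d) = -16 - d)
Z(f) = 0 (Z(f) = 1*0 = 0)
o(86) + Z(D(9)) = -1*86 + 0 = -86 + 0 = -86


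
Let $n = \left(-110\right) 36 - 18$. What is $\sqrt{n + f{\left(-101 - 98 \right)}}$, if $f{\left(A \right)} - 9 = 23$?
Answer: $i \sqrt{3946} \approx 62.817 i$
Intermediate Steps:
$f{\left(A \right)} = 32$ ($f{\left(A \right)} = 9 + 23 = 32$)
$n = -3978$ ($n = -3960 - 18 = -3978$)
$\sqrt{n + f{\left(-101 - 98 \right)}} = \sqrt{-3978 + 32} = \sqrt{-3946} = i \sqrt{3946}$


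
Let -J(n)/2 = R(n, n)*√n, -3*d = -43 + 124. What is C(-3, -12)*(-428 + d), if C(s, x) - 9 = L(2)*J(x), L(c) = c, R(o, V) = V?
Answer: -4095 - 43680*I*√3 ≈ -4095.0 - 75656.0*I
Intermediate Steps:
d = -27 (d = -(-43 + 124)/3 = -⅓*81 = -27)
J(n) = -2*n^(3/2) (J(n) = -2*n*√n = -2*n^(3/2))
C(s, x) = 9 - 4*x^(3/2) (C(s, x) = 9 + 2*(-2*x^(3/2)) = 9 - 4*x^(3/2))
C(-3, -12)*(-428 + d) = (9 - (-96)*I*√3)*(-428 - 27) = (9 - (-96)*I*√3)*(-455) = (9 + 96*I*√3)*(-455) = -4095 - 43680*I*√3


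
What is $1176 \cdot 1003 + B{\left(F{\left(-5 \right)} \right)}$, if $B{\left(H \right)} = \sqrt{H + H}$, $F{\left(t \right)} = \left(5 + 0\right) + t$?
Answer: $1179528$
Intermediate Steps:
$F{\left(t \right)} = 5 + t$
$B{\left(H \right)} = \sqrt{2} \sqrt{H}$ ($B{\left(H \right)} = \sqrt{2 H} = \sqrt{2} \sqrt{H}$)
$1176 \cdot 1003 + B{\left(F{\left(-5 \right)} \right)} = 1176 \cdot 1003 + \sqrt{2} \sqrt{5 - 5} = 1179528 + \sqrt{2} \sqrt{0} = 1179528 + \sqrt{2} \cdot 0 = 1179528 + 0 = 1179528$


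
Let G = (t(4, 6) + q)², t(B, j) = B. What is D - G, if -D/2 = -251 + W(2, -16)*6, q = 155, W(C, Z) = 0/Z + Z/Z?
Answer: -24791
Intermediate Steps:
W(C, Z) = 1 (W(C, Z) = 0 + 1 = 1)
D = 490 (D = -2*(-251 + 1*6) = -2*(-251 + 6) = -2*(-245) = 490)
G = 25281 (G = (4 + 155)² = 159² = 25281)
D - G = 490 - 1*25281 = 490 - 25281 = -24791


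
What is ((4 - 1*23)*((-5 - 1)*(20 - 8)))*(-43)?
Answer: -58824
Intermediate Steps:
((4 - 1*23)*((-5 - 1)*(20 - 8)))*(-43) = ((4 - 23)*(-6*12))*(-43) = -19*(-72)*(-43) = 1368*(-43) = -58824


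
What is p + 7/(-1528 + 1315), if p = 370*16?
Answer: 1260953/213 ≈ 5920.0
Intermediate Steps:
p = 5920
p + 7/(-1528 + 1315) = 5920 + 7/(-1528 + 1315) = 5920 + 7/(-213) = 5920 + 7*(-1/213) = 5920 - 7/213 = 1260953/213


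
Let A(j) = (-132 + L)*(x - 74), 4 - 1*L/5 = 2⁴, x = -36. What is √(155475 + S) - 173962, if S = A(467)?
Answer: -173962 + √176595 ≈ -1.7354e+5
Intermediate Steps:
L = -60 (L = 20 - 5*2⁴ = 20 - 5*16 = 20 - 80 = -60)
A(j) = 21120 (A(j) = (-132 - 60)*(-36 - 74) = -192*(-110) = 21120)
S = 21120
√(155475 + S) - 173962 = √(155475 + 21120) - 173962 = √176595 - 173962 = -173962 + √176595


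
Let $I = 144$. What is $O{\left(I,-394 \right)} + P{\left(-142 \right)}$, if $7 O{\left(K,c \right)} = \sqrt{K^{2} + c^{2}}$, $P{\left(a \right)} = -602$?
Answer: $-602 + \frac{2 \sqrt{43993}}{7} \approx -542.07$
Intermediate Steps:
$O{\left(K,c \right)} = \frac{\sqrt{K^{2} + c^{2}}}{7}$
$O{\left(I,-394 \right)} + P{\left(-142 \right)} = \frac{\sqrt{144^{2} + \left(-394\right)^{2}}}{7} - 602 = \frac{\sqrt{20736 + 155236}}{7} - 602 = \frac{\sqrt{175972}}{7} - 602 = \frac{2 \sqrt{43993}}{7} - 602 = -602 + \frac{2 \sqrt{43993}}{7}$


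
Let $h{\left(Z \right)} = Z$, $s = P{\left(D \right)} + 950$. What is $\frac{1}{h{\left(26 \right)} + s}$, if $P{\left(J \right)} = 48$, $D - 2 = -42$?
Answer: $\frac{1}{1024} \approx 0.00097656$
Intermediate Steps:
$D = -40$ ($D = 2 - 42 = -40$)
$s = 998$ ($s = 48 + 950 = 998$)
$\frac{1}{h{\left(26 \right)} + s} = \frac{1}{26 + 998} = \frac{1}{1024}$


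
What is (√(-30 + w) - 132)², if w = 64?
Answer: (132 - √34)² ≈ 15919.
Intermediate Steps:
(√(-30 + w) - 132)² = (√(-30 + 64) - 132)² = (√34 - 132)² = (-132 + √34)²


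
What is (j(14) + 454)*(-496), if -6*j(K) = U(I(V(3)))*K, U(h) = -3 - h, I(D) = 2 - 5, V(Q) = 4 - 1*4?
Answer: -225184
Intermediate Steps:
V(Q) = 0 (V(Q) = 4 - 4 = 0)
I(D) = -3
j(K) = 0 (j(K) = -(-3 - 1*(-3))*K/6 = -(-3 + 3)*K/6 = -0*K = -⅙*0 = 0)
(j(14) + 454)*(-496) = (0 + 454)*(-496) = 454*(-496) = -225184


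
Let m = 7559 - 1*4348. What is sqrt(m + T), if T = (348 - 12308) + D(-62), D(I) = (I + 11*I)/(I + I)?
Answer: I*sqrt(8743) ≈ 93.504*I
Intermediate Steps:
D(I) = 6 (D(I) = (12*I)/((2*I)) = (12*I)*(1/(2*I)) = 6)
m = 3211 (m = 7559 - 4348 = 3211)
T = -11954 (T = (348 - 12308) + 6 = -11960 + 6 = -11954)
sqrt(m + T) = sqrt(3211 - 11954) = sqrt(-8743) = I*sqrt(8743)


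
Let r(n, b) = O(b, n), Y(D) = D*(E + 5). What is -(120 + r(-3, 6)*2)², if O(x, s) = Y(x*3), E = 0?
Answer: -90000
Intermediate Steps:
Y(D) = 5*D (Y(D) = D*(0 + 5) = D*5 = 5*D)
O(x, s) = 15*x (O(x, s) = 5*(x*3) = 5*(3*x) = 15*x)
r(n, b) = 15*b
-(120 + r(-3, 6)*2)² = -(120 + (15*6)*2)² = -(120 + 90*2)² = -(120 + 180)² = -1*300² = -1*90000 = -90000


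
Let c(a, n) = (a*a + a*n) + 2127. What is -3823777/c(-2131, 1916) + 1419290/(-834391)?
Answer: -3843812947487/384063502172 ≈ -10.008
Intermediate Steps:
c(a, n) = 2127 + a² + a*n (c(a, n) = (a² + a*n) + 2127 = 2127 + a² + a*n)
-3823777/c(-2131, 1916) + 1419290/(-834391) = -3823777/(2127 + (-2131)² - 2131*1916) + 1419290/(-834391) = -3823777/(2127 + 4541161 - 4082996) + 1419290*(-1/834391) = -3823777/460292 - 1419290/834391 = -3843812947487/384063502172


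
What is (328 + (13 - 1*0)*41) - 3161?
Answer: -2300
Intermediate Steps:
(328 + (13 - 1*0)*41) - 3161 = (328 + (13 + 0)*41) - 3161 = (328 + 13*41) - 3161 = (328 + 533) - 3161 = 861 - 3161 = -2300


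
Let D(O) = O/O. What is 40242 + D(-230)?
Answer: 40243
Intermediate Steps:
D(O) = 1
40242 + D(-230) = 40242 + 1 = 40243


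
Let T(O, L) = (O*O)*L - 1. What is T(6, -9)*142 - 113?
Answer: -46263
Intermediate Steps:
T(O, L) = -1 + L*O² (T(O, L) = O²*L - 1 = L*O² - 1 = -1 + L*O²)
T(6, -9)*142 - 113 = (-1 - 9*6²)*142 - 113 = (-1 - 9*36)*142 - 113 = (-1 - 324)*142 - 113 = -325*142 - 113 = -46150 - 113 = -46263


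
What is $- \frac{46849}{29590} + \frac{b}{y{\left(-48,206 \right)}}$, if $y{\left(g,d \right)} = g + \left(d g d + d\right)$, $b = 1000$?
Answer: $- \frac{867729343}{547891130} \approx -1.5838$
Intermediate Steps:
$y{\left(g,d \right)} = d + g + g d^{2}$ ($y{\left(g,d \right)} = g + \left(g d^{2} + d\right) = g + \left(d + g d^{2}\right) = d + g + g d^{2}$)
$- \frac{46849}{29590} + \frac{b}{y{\left(-48,206 \right)}} = - \frac{46849}{29590} + \frac{1000}{206 - 48 - 48 \cdot 206^{2}} = \left(-46849\right) \frac{1}{29590} + \frac{1000}{206 - 48 - 2036928} = - \frac{4259}{2690} + \frac{1000}{206 - 48 - 2036928} = - \frac{4259}{2690} + \frac{1000}{-2036770} = - \frac{4259}{2690} + 1000 \left(- \frac{1}{2036770}\right) = - \frac{4259}{2690} - \frac{100}{203677} = - \frac{867729343}{547891130}$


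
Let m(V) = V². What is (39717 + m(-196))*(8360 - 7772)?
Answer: 45942204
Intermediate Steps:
(39717 + m(-196))*(8360 - 7772) = (39717 + (-196)²)*(8360 - 7772) = (39717 + 38416)*588 = 78133*588 = 45942204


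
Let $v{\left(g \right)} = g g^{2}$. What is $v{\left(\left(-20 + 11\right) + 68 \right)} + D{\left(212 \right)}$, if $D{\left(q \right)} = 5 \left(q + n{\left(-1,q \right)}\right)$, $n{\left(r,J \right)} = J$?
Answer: $207499$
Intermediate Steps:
$v{\left(g \right)} = g^{3}$
$D{\left(q \right)} = 10 q$ ($D{\left(q \right)} = 5 \left(q + q\right) = 5 \cdot 2 q = 10 q$)
$v{\left(\left(-20 + 11\right) + 68 \right)} + D{\left(212 \right)} = \left(\left(-20 + 11\right) + 68\right)^{3} + 10 \cdot 212 = \left(-9 + 68\right)^{3} + 2120 = 59^{3} + 2120 = 205379 + 2120 = 207499$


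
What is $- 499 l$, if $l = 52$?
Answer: $-25948$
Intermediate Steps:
$- 499 l = \left(-499\right) 52 = -25948$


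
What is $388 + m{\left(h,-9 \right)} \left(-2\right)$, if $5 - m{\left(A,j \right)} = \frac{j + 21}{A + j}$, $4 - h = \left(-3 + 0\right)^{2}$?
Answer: $\frac{2634}{7} \approx 376.29$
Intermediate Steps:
$h = -5$ ($h = 4 - \left(-3 + 0\right)^{2} = 4 - \left(-3\right)^{2} = 4 - 9 = -5$)
$m{\left(A,j \right)} = 5 - \frac{21 + j}{A + j}$ ($m{\left(A,j \right)} = 5 - \frac{j + 21}{A + j} = 5 - \frac{21 + j}{A + j}$)
$388 + m{\left(h,-9 \right)} \left(-2\right) = 388 + \frac{-21 + 4 \left(-9\right) + 5 \left(-5\right)}{-5 - 9} \left(-2\right) = 388 + \frac{-21 - 36 - 25}{-14} \left(-2\right) = 388 + \left(- \frac{1}{14}\right) \left(-82\right) \left(-2\right) = 388 + \frac{41}{7} \left(-2\right) = 388 - \frac{82}{7} = \frac{2634}{7}$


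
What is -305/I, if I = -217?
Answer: 305/217 ≈ 1.4055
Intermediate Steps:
-305/I = -305/(-217) = -1/217*(-305) = 305/217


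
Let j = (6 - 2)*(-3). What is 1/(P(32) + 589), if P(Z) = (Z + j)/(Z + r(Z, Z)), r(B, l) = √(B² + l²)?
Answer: 37656/22155799 - 40*√2/22155799 ≈ 0.0016970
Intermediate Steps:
j = -12 (j = 4*(-3) = -12)
P(Z) = (-12 + Z)/(Z + √2*√(Z²)) (P(Z) = (Z - 12)/(Z + √(Z² + Z²)) = (-12 + Z)/(Z + √(2*Z²)) = (-12 + Z)/(Z + √2*√(Z²)))
1/(P(32) + 589) = 1/((-12 + 32)/(32 + √2*√(32²)) + 589) = 1/(20/(32 + √2*√1024) + 589) = 1/(20/(32 + √2*32) + 589) = 1/(20/(32 + 32*√2) + 589) = 1/(589 + 20/(32 + 32*√2))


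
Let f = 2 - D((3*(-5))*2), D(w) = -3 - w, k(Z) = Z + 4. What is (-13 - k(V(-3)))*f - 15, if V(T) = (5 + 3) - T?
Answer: 685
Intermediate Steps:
V(T) = 8 - T
k(Z) = 4 + Z
f = -25 (f = 2 - (-3 - 3*(-5)*2) = 2 - (-3 - (-15)*2) = 2 - (-3 - 1*(-30)) = 2 - (-3 + 30) = 2 - 1*27 = 2 - 27 = -25)
(-13 - k(V(-3)))*f - 15 = (-13 - (4 + (8 - 1*(-3))))*(-25) - 15 = (-13 - (4 + (8 + 3)))*(-25) - 15 = (-13 - (4 + 11))*(-25) - 15 = (-13 - 1*15)*(-25) - 15 = (-13 - 15)*(-25) - 15 = -28*(-25) - 15 = 700 - 15 = 685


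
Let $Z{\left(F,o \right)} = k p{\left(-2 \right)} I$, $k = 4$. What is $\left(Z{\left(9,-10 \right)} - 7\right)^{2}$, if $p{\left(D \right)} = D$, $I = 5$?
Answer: $2209$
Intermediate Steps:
$Z{\left(F,o \right)} = -40$ ($Z{\left(F,o \right)} = 4 \left(-2\right) 5 = \left(-8\right) 5 = -40$)
$\left(Z{\left(9,-10 \right)} - 7\right)^{2} = \left(-40 - 7\right)^{2} = \left(-47\right)^{2} = 2209$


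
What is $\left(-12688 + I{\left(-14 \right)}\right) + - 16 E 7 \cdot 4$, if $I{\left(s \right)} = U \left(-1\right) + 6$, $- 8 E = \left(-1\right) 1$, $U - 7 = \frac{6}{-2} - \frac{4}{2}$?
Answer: $-12740$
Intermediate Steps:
$U = 2$ ($U = 7 + \left(\frac{6}{-2} - \frac{4}{2}\right) = 7 + \left(6 \left(- \frac{1}{2}\right) - 2\right) = 7 - 5 = 2$)
$E = \frac{1}{8}$ ($E = - \frac{\left(-1\right) 1}{8} = \left(- \frac{1}{8}\right) \left(-1\right) = \frac{1}{8} \approx 0.125$)
$I{\left(s \right)} = 4$ ($I{\left(s \right)} = 2 \left(-1\right) + 6 = -2 + 6 = 4$)
$\left(-12688 + I{\left(-14 \right)}\right) + - 16 E 7 \cdot 4 = \left(-12688 + 4\right) + \left(-16\right) \frac{1}{8} \cdot 7 \cdot 4 = -12684 - 56 = -12740$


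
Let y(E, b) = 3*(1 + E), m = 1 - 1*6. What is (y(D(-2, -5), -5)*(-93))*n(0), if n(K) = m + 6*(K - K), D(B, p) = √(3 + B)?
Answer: 2790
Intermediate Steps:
m = -5 (m = 1 - 6 = -5)
y(E, b) = 3 + 3*E
n(K) = -5 (n(K) = -5 + 6*(K - K) = -5 + 6*0 = -5 + 0 = -5)
(y(D(-2, -5), -5)*(-93))*n(0) = ((3 + 3*√(3 - 2))*(-93))*(-5) = ((3 + 3*√1)*(-93))*(-5) = ((3 + 3*1)*(-93))*(-5) = ((3 + 3)*(-93))*(-5) = (6*(-93))*(-5) = -558*(-5) = 2790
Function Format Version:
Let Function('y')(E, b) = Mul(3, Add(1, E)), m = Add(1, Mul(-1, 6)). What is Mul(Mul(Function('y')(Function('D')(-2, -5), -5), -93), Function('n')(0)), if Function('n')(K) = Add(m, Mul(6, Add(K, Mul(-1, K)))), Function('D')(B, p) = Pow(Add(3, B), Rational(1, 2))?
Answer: 2790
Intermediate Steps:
m = -5 (m = Add(1, -6) = -5)
Function('y')(E, b) = Add(3, Mul(3, E))
Function('n')(K) = -5 (Function('n')(K) = Add(-5, Mul(6, Add(K, Mul(-1, K)))) = Add(-5, Mul(6, 0)) = Add(-5, 0) = -5)
Mul(Mul(Function('y')(Function('D')(-2, -5), -5), -93), Function('n')(0)) = Mul(Mul(Add(3, Mul(3, Pow(Add(3, -2), Rational(1, 2)))), -93), -5) = Mul(Mul(Add(3, Mul(3, Pow(1, Rational(1, 2)))), -93), -5) = Mul(Mul(Add(3, Mul(3, 1)), -93), -5) = Mul(Mul(Add(3, 3), -93), -5) = Mul(Mul(6, -93), -5) = Mul(-558, -5) = 2790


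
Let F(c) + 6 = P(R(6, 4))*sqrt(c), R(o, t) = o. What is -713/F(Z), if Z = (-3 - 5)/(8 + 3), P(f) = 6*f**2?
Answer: 7843/62274 + 8556*I*sqrt(22)/10379 ≈ 0.12594 + 3.8666*I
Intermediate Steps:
Z = -8/11 ≈ -0.72727
F(c) = -6 + 216*sqrt(c) (F(c) = -6 + (6*6**2)*sqrt(c) = -6 + (6*36)*sqrt(c) = -6 + 216*sqrt(c))
-713/F(Z) = -713/(-6 + 216*sqrt(-8/11)) = -713/(-6 + 216*(2*I*sqrt(22)/11)) = -713/(-6 + 432*I*sqrt(22)/11)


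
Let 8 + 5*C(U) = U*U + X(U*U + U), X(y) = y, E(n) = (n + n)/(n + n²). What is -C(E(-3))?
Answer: 7/5 ≈ 1.4000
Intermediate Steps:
E(n) = 2*n/(n + n²) (E(n) = (2*n)/(n + n²) = 2*n/(n + n²))
C(U) = -8/5 + U/5 + 2*U²/5 (C(U) = -8/5 + (U*U + (U*U + U))/5 = -8/5 + (U² + (U² + U))/5 = -8/5 + (U² + (U + U²))/5 = -8/5 + (U + 2*U²)/5 = -8/5 + (U/5 + 2*U²/5) = -8/5 + U/5 + 2*U²/5)
-C(E(-3)) = -(-8/5 + (2/(1 - 3))/5 + 2*(2/(1 - 3))²/5) = -(-8/5 + (2/(-2))/5 + 2*(2/(-2))²/5) = -(-8/5 + (2*(-½))/5 + 2*(2*(-½))²/5) = -(-8/5 + (⅕)*(-1) + (⅖)*(-1)²) = -(-8/5 - ⅕ + (⅖)*1) = -(-8/5 - ⅕ + ⅖) = -1*(-7/5) = 7/5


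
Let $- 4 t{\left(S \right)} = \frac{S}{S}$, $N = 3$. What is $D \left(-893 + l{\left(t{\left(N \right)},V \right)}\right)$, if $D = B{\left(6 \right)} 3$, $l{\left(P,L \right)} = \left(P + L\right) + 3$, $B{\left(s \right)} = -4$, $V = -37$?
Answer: $11127$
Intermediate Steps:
$t{\left(S \right)} = - \frac{1}{4}$ ($t{\left(S \right)} = - \frac{S \frac{1}{S}}{4} = \left(- \frac{1}{4}\right) 1 = - \frac{1}{4}$)
$l{\left(P,L \right)} = 3 + L + P$ ($l{\left(P,L \right)} = \left(L + P\right) + 3 = 3 + L + P$)
$D = -12$ ($D = \left(-4\right) 3 = -12$)
$D \left(-893 + l{\left(t{\left(N \right)},V \right)}\right) = - 12 \left(-893 - \frac{137}{4}\right) = \left(-12\right) \left(- \frac{3709}{4}\right) = 11127$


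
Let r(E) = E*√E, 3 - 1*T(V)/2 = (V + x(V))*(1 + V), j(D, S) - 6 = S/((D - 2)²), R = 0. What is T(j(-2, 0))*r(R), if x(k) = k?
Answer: 0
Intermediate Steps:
j(D, S) = 6 + S/(-2 + D)² (j(D, S) = 6 + S/((D - 2)²) = 6 + S/((-2 + D)²) = 6 + S/(-2 + D)²)
T(V) = 6 - 4*V*(1 + V) (T(V) = 6 - 2*(V + V)*(1 + V) = 6 - 2*2*V*(1 + V) = 6 - 4*V*(1 + V))
r(E) = E^(3/2)
T(j(-2, 0))*r(R) = (6 - 4*(6 + 0/(-2 - 2)²) - 4*(6 + 0/(-2 - 2)²)²)*0^(3/2) = (6 - 4*(6 + 0/(-4)²) - 4*(6 + 0/(-4)²)²)*0 = (6 - 4*(6 + 0*(1/16)) - 4*(6 + 0*(1/16))²)*0 = (6 - 4*(6 + 0) - 4*(6 + 0)²)*0 = (6 - 4*6 - 4*6²)*0 = (6 - 24 - 4*36)*0 = (6 - 24 - 144)*0 = -162*0 = 0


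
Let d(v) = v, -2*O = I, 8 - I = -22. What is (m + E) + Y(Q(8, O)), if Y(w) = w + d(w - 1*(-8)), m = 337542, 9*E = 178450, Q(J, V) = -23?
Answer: 3215986/9 ≈ 3.5733e+5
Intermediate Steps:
I = 30 (I = 8 - 1*(-22) = 8 + 22 = 30)
O = -15 (O = -½*30 = -15)
E = 178450/9 (E = (⅑)*178450 = 178450/9 ≈ 19828.)
Y(w) = 8 + 2*w (Y(w) = w + (w - 1*(-8)) = w + (w + 8) = w + (8 + w) = 8 + 2*w)
(m + E) + Y(Q(8, O)) = (337542 + 178450/9) + (8 + 2*(-23)) = 3216328/9 + (8 - 46) = 3216328/9 - 38 = 3215986/9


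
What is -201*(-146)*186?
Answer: 5458356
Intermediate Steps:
-201*(-146)*186 = 29346*186 = 5458356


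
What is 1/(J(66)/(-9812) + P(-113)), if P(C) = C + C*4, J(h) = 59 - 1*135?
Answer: -2453/1385926 ≈ -0.0017699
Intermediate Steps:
J(h) = -76 (J(h) = 59 - 135 = -76)
P(C) = 5*C (P(C) = C + 4*C = 5*C)
1/(J(66)/(-9812) + P(-113)) = 1/(-76/(-9812) + 5*(-113)) = 1/(-76*(-1/9812) - 565) = 1/(19/2453 - 565) = 1/(-1385926/2453) = -2453/1385926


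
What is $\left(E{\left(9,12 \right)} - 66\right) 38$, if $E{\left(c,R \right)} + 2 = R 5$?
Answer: $-304$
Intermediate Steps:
$E{\left(c,R \right)} = -2 + 5 R$ ($E{\left(c,R \right)} = -2 + R 5 = -2 + 5 R$)
$\left(E{\left(9,12 \right)} - 66\right) 38 = \left(\left(-2 + 5 \cdot 12\right) - 66\right) 38 = \left(\left(-2 + 60\right) - 66\right) 38 = \left(58 - 66\right) 38 = \left(-8\right) 38 = -304$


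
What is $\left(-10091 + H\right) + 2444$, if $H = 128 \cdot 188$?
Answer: $16417$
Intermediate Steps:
$H = 24064$
$\left(-10091 + H\right) + 2444 = \left(-10091 + 24064\right) + 2444 = 13973 + 2444 = 16417$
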